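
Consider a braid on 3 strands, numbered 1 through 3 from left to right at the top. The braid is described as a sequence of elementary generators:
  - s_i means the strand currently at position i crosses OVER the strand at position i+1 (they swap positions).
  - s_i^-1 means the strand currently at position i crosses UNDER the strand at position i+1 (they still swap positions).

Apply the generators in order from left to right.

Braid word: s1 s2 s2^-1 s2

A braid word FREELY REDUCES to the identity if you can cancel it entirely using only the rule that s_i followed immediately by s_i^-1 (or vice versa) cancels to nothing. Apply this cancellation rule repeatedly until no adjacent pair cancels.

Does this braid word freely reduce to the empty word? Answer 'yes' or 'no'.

Answer: no

Derivation:
Gen 1 (s1): push. Stack: [s1]
Gen 2 (s2): push. Stack: [s1 s2]
Gen 3 (s2^-1): cancels prior s2. Stack: [s1]
Gen 4 (s2): push. Stack: [s1 s2]
Reduced word: s1 s2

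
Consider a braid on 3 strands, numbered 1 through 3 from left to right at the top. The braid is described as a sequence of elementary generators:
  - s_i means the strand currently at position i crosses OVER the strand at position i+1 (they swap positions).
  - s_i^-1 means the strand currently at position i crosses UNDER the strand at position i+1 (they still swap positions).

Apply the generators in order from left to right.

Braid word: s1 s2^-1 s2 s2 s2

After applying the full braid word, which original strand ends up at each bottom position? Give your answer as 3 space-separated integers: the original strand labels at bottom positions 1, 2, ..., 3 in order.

Gen 1 (s1): strand 1 crosses over strand 2. Perm now: [2 1 3]
Gen 2 (s2^-1): strand 1 crosses under strand 3. Perm now: [2 3 1]
Gen 3 (s2): strand 3 crosses over strand 1. Perm now: [2 1 3]
Gen 4 (s2): strand 1 crosses over strand 3. Perm now: [2 3 1]
Gen 5 (s2): strand 3 crosses over strand 1. Perm now: [2 1 3]

Answer: 2 1 3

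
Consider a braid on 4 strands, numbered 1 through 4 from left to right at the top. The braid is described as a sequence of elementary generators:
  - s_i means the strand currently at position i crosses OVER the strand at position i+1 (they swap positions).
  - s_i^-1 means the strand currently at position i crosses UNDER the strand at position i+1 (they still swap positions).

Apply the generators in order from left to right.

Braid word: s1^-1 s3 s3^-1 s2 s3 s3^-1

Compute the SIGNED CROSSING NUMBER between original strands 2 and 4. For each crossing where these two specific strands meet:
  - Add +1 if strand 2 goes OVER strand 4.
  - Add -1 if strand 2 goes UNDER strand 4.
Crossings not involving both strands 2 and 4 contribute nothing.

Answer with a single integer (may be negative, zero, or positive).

Gen 1: crossing 1x2. Both 2&4? no. Sum: 0
Gen 2: crossing 3x4. Both 2&4? no. Sum: 0
Gen 3: crossing 4x3. Both 2&4? no. Sum: 0
Gen 4: crossing 1x3. Both 2&4? no. Sum: 0
Gen 5: crossing 1x4. Both 2&4? no. Sum: 0
Gen 6: crossing 4x1. Both 2&4? no. Sum: 0

Answer: 0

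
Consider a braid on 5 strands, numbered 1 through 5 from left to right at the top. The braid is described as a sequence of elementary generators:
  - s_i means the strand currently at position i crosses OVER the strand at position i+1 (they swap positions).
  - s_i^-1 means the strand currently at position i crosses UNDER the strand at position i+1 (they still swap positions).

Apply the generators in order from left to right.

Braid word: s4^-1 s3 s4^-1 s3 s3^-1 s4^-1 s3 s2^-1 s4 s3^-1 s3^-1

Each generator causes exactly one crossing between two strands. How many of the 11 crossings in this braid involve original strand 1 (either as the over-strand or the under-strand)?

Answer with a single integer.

Answer: 0

Derivation:
Gen 1: crossing 4x5. Involves strand 1? no. Count so far: 0
Gen 2: crossing 3x5. Involves strand 1? no. Count so far: 0
Gen 3: crossing 3x4. Involves strand 1? no. Count so far: 0
Gen 4: crossing 5x4. Involves strand 1? no. Count so far: 0
Gen 5: crossing 4x5. Involves strand 1? no. Count so far: 0
Gen 6: crossing 4x3. Involves strand 1? no. Count so far: 0
Gen 7: crossing 5x3. Involves strand 1? no. Count so far: 0
Gen 8: crossing 2x3. Involves strand 1? no. Count so far: 0
Gen 9: crossing 5x4. Involves strand 1? no. Count so far: 0
Gen 10: crossing 2x4. Involves strand 1? no. Count so far: 0
Gen 11: crossing 4x2. Involves strand 1? no. Count so far: 0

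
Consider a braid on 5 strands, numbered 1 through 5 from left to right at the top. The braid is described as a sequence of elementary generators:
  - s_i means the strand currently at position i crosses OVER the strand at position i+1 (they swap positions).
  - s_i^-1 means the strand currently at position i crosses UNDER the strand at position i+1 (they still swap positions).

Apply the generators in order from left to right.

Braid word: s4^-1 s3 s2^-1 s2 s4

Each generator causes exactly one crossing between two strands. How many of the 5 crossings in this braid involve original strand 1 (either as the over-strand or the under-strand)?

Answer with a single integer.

Answer: 0

Derivation:
Gen 1: crossing 4x5. Involves strand 1? no. Count so far: 0
Gen 2: crossing 3x5. Involves strand 1? no. Count so far: 0
Gen 3: crossing 2x5. Involves strand 1? no. Count so far: 0
Gen 4: crossing 5x2. Involves strand 1? no. Count so far: 0
Gen 5: crossing 3x4. Involves strand 1? no. Count so far: 0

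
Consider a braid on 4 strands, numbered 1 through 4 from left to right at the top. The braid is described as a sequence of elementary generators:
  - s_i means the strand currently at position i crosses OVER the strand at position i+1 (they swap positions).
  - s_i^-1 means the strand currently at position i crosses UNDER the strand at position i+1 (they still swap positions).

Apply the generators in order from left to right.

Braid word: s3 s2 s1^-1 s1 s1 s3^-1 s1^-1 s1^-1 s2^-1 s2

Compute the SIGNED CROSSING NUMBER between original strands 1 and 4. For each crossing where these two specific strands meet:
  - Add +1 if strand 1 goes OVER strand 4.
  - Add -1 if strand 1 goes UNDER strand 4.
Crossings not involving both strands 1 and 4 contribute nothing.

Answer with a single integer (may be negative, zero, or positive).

Gen 1: crossing 3x4. Both 1&4? no. Sum: 0
Gen 2: crossing 2x4. Both 1&4? no. Sum: 0
Gen 3: 1 under 4. Both 1&4? yes. Contrib: -1. Sum: -1
Gen 4: 4 over 1. Both 1&4? yes. Contrib: -1. Sum: -2
Gen 5: 1 over 4. Both 1&4? yes. Contrib: +1. Sum: -1
Gen 6: crossing 2x3. Both 1&4? no. Sum: -1
Gen 7: 4 under 1. Both 1&4? yes. Contrib: +1. Sum: 0
Gen 8: 1 under 4. Both 1&4? yes. Contrib: -1. Sum: -1
Gen 9: crossing 1x3. Both 1&4? no. Sum: -1
Gen 10: crossing 3x1. Both 1&4? no. Sum: -1

Answer: -1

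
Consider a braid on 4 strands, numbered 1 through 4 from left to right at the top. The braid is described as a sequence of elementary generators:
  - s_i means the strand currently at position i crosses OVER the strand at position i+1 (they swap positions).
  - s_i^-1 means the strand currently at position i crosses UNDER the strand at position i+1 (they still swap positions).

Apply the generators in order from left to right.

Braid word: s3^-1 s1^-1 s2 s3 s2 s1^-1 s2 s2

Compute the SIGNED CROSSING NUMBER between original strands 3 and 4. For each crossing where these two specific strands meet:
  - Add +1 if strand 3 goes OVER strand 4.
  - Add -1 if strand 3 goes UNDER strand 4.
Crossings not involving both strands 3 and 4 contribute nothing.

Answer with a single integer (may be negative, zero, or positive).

Gen 1: 3 under 4. Both 3&4? yes. Contrib: -1. Sum: -1
Gen 2: crossing 1x2. Both 3&4? no. Sum: -1
Gen 3: crossing 1x4. Both 3&4? no. Sum: -1
Gen 4: crossing 1x3. Both 3&4? no. Sum: -1
Gen 5: 4 over 3. Both 3&4? yes. Contrib: -1. Sum: -2
Gen 6: crossing 2x3. Both 3&4? no. Sum: -2
Gen 7: crossing 2x4. Both 3&4? no. Sum: -2
Gen 8: crossing 4x2. Both 3&4? no. Sum: -2

Answer: -2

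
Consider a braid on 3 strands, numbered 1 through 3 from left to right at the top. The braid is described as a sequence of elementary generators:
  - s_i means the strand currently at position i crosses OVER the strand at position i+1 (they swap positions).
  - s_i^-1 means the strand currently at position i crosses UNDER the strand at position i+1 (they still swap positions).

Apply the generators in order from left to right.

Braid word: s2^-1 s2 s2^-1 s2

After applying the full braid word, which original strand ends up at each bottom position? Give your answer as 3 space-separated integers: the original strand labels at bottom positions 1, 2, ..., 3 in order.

Answer: 1 2 3

Derivation:
Gen 1 (s2^-1): strand 2 crosses under strand 3. Perm now: [1 3 2]
Gen 2 (s2): strand 3 crosses over strand 2. Perm now: [1 2 3]
Gen 3 (s2^-1): strand 2 crosses under strand 3. Perm now: [1 3 2]
Gen 4 (s2): strand 3 crosses over strand 2. Perm now: [1 2 3]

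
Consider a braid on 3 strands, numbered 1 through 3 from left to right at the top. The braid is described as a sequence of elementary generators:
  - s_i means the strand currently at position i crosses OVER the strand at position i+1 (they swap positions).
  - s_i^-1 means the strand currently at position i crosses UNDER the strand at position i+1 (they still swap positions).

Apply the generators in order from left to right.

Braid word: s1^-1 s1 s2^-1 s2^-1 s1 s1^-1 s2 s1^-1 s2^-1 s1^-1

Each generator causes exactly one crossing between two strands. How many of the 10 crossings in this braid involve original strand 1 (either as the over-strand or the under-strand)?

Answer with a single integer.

Gen 1: crossing 1x2. Involves strand 1? yes. Count so far: 1
Gen 2: crossing 2x1. Involves strand 1? yes. Count so far: 2
Gen 3: crossing 2x3. Involves strand 1? no. Count so far: 2
Gen 4: crossing 3x2. Involves strand 1? no. Count so far: 2
Gen 5: crossing 1x2. Involves strand 1? yes. Count so far: 3
Gen 6: crossing 2x1. Involves strand 1? yes. Count so far: 4
Gen 7: crossing 2x3. Involves strand 1? no. Count so far: 4
Gen 8: crossing 1x3. Involves strand 1? yes. Count so far: 5
Gen 9: crossing 1x2. Involves strand 1? yes. Count so far: 6
Gen 10: crossing 3x2. Involves strand 1? no. Count so far: 6

Answer: 6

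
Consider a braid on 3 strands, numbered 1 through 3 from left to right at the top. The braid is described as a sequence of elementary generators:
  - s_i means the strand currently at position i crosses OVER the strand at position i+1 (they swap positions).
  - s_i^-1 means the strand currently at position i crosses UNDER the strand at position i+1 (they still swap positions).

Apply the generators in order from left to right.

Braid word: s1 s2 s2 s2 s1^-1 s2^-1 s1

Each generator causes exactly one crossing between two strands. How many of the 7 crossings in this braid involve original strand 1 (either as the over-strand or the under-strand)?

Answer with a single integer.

Answer: 6

Derivation:
Gen 1: crossing 1x2. Involves strand 1? yes. Count so far: 1
Gen 2: crossing 1x3. Involves strand 1? yes. Count so far: 2
Gen 3: crossing 3x1. Involves strand 1? yes. Count so far: 3
Gen 4: crossing 1x3. Involves strand 1? yes. Count so far: 4
Gen 5: crossing 2x3. Involves strand 1? no. Count so far: 4
Gen 6: crossing 2x1. Involves strand 1? yes. Count so far: 5
Gen 7: crossing 3x1. Involves strand 1? yes. Count so far: 6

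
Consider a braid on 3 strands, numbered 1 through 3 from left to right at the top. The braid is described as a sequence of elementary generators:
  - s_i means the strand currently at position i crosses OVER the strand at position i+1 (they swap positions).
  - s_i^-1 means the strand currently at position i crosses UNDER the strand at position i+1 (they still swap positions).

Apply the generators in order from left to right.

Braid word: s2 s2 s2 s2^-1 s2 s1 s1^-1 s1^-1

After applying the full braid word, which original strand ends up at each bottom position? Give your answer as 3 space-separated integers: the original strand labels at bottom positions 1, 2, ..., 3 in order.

Gen 1 (s2): strand 2 crosses over strand 3. Perm now: [1 3 2]
Gen 2 (s2): strand 3 crosses over strand 2. Perm now: [1 2 3]
Gen 3 (s2): strand 2 crosses over strand 3. Perm now: [1 3 2]
Gen 4 (s2^-1): strand 3 crosses under strand 2. Perm now: [1 2 3]
Gen 5 (s2): strand 2 crosses over strand 3. Perm now: [1 3 2]
Gen 6 (s1): strand 1 crosses over strand 3. Perm now: [3 1 2]
Gen 7 (s1^-1): strand 3 crosses under strand 1. Perm now: [1 3 2]
Gen 8 (s1^-1): strand 1 crosses under strand 3. Perm now: [3 1 2]

Answer: 3 1 2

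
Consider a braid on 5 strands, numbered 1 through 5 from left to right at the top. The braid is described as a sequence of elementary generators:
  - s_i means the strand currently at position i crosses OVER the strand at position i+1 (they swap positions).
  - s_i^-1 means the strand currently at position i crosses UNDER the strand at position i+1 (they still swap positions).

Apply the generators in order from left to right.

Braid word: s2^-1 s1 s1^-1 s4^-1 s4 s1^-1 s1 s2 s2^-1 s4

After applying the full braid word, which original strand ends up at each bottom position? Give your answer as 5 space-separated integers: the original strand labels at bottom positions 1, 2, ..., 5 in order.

Gen 1 (s2^-1): strand 2 crosses under strand 3. Perm now: [1 3 2 4 5]
Gen 2 (s1): strand 1 crosses over strand 3. Perm now: [3 1 2 4 5]
Gen 3 (s1^-1): strand 3 crosses under strand 1. Perm now: [1 3 2 4 5]
Gen 4 (s4^-1): strand 4 crosses under strand 5. Perm now: [1 3 2 5 4]
Gen 5 (s4): strand 5 crosses over strand 4. Perm now: [1 3 2 4 5]
Gen 6 (s1^-1): strand 1 crosses under strand 3. Perm now: [3 1 2 4 5]
Gen 7 (s1): strand 3 crosses over strand 1. Perm now: [1 3 2 4 5]
Gen 8 (s2): strand 3 crosses over strand 2. Perm now: [1 2 3 4 5]
Gen 9 (s2^-1): strand 2 crosses under strand 3. Perm now: [1 3 2 4 5]
Gen 10 (s4): strand 4 crosses over strand 5. Perm now: [1 3 2 5 4]

Answer: 1 3 2 5 4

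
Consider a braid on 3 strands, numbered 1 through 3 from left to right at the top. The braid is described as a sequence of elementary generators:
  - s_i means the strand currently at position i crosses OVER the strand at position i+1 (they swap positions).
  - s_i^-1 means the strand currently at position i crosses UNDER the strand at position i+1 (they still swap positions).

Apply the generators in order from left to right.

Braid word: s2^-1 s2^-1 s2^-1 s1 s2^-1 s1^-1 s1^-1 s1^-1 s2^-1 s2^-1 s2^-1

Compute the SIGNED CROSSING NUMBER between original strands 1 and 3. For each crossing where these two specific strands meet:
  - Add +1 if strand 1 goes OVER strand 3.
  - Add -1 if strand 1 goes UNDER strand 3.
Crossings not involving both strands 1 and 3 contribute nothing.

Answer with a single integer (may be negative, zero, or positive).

Answer: 2

Derivation:
Gen 1: crossing 2x3. Both 1&3? no. Sum: 0
Gen 2: crossing 3x2. Both 1&3? no. Sum: 0
Gen 3: crossing 2x3. Both 1&3? no. Sum: 0
Gen 4: 1 over 3. Both 1&3? yes. Contrib: +1. Sum: 1
Gen 5: crossing 1x2. Both 1&3? no. Sum: 1
Gen 6: crossing 3x2. Both 1&3? no. Sum: 1
Gen 7: crossing 2x3. Both 1&3? no. Sum: 1
Gen 8: crossing 3x2. Both 1&3? no. Sum: 1
Gen 9: 3 under 1. Both 1&3? yes. Contrib: +1. Sum: 2
Gen 10: 1 under 3. Both 1&3? yes. Contrib: -1. Sum: 1
Gen 11: 3 under 1. Both 1&3? yes. Contrib: +1. Sum: 2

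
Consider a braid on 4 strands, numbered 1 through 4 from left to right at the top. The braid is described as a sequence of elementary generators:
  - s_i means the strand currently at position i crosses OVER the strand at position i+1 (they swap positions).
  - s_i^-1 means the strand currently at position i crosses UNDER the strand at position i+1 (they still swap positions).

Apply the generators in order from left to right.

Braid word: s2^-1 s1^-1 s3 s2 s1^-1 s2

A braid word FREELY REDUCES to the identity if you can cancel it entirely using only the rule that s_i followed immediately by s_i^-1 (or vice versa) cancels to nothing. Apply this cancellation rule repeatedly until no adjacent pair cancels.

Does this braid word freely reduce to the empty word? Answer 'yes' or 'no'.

Gen 1 (s2^-1): push. Stack: [s2^-1]
Gen 2 (s1^-1): push. Stack: [s2^-1 s1^-1]
Gen 3 (s3): push. Stack: [s2^-1 s1^-1 s3]
Gen 4 (s2): push. Stack: [s2^-1 s1^-1 s3 s2]
Gen 5 (s1^-1): push. Stack: [s2^-1 s1^-1 s3 s2 s1^-1]
Gen 6 (s2): push. Stack: [s2^-1 s1^-1 s3 s2 s1^-1 s2]
Reduced word: s2^-1 s1^-1 s3 s2 s1^-1 s2

Answer: no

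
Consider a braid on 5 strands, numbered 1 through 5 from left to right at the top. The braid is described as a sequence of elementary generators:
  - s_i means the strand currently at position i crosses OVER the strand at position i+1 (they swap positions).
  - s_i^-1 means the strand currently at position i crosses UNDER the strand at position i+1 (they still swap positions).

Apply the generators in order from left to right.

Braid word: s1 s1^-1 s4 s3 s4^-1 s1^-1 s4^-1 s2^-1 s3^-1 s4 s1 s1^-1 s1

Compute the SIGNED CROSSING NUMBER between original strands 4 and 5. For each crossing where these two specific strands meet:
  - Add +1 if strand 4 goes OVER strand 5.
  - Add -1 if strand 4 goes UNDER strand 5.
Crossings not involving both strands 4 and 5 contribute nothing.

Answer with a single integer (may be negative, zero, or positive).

Answer: 1

Derivation:
Gen 1: crossing 1x2. Both 4&5? no. Sum: 0
Gen 2: crossing 2x1. Both 4&5? no. Sum: 0
Gen 3: 4 over 5. Both 4&5? yes. Contrib: +1. Sum: 1
Gen 4: crossing 3x5. Both 4&5? no. Sum: 1
Gen 5: crossing 3x4. Both 4&5? no. Sum: 1
Gen 6: crossing 1x2. Both 4&5? no. Sum: 1
Gen 7: crossing 4x3. Both 4&5? no. Sum: 1
Gen 8: crossing 1x5. Both 4&5? no. Sum: 1
Gen 9: crossing 1x3. Both 4&5? no. Sum: 1
Gen 10: crossing 1x4. Both 4&5? no. Sum: 1
Gen 11: crossing 2x5. Both 4&5? no. Sum: 1
Gen 12: crossing 5x2. Both 4&5? no. Sum: 1
Gen 13: crossing 2x5. Both 4&5? no. Sum: 1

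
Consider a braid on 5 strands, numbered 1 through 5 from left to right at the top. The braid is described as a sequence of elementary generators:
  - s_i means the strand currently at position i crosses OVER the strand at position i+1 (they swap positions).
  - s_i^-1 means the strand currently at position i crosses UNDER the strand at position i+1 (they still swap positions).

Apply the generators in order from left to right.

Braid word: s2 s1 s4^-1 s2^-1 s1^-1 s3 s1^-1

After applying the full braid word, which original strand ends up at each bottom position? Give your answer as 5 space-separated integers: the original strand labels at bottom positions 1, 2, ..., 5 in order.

Answer: 3 2 5 1 4

Derivation:
Gen 1 (s2): strand 2 crosses over strand 3. Perm now: [1 3 2 4 5]
Gen 2 (s1): strand 1 crosses over strand 3. Perm now: [3 1 2 4 5]
Gen 3 (s4^-1): strand 4 crosses under strand 5. Perm now: [3 1 2 5 4]
Gen 4 (s2^-1): strand 1 crosses under strand 2. Perm now: [3 2 1 5 4]
Gen 5 (s1^-1): strand 3 crosses under strand 2. Perm now: [2 3 1 5 4]
Gen 6 (s3): strand 1 crosses over strand 5. Perm now: [2 3 5 1 4]
Gen 7 (s1^-1): strand 2 crosses under strand 3. Perm now: [3 2 5 1 4]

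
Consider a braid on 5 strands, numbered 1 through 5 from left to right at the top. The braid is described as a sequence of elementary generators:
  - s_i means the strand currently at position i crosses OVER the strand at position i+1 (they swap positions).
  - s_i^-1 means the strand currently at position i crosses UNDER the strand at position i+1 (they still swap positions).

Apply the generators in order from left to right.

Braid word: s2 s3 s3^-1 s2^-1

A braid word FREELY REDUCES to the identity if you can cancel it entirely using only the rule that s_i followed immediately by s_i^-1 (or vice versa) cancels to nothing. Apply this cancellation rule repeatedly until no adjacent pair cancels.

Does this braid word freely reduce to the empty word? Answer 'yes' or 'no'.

Gen 1 (s2): push. Stack: [s2]
Gen 2 (s3): push. Stack: [s2 s3]
Gen 3 (s3^-1): cancels prior s3. Stack: [s2]
Gen 4 (s2^-1): cancels prior s2. Stack: []
Reduced word: (empty)

Answer: yes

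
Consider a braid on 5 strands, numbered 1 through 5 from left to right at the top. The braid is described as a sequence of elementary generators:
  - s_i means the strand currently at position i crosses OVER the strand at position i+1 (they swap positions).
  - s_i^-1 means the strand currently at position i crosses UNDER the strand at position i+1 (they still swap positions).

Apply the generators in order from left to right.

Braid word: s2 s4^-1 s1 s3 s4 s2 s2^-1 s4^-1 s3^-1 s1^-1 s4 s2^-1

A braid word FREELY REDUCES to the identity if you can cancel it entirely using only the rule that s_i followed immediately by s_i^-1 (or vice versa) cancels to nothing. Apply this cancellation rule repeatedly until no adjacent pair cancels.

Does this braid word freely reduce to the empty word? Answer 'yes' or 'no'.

Answer: yes

Derivation:
Gen 1 (s2): push. Stack: [s2]
Gen 2 (s4^-1): push. Stack: [s2 s4^-1]
Gen 3 (s1): push. Stack: [s2 s4^-1 s1]
Gen 4 (s3): push. Stack: [s2 s4^-1 s1 s3]
Gen 5 (s4): push. Stack: [s2 s4^-1 s1 s3 s4]
Gen 6 (s2): push. Stack: [s2 s4^-1 s1 s3 s4 s2]
Gen 7 (s2^-1): cancels prior s2. Stack: [s2 s4^-1 s1 s3 s4]
Gen 8 (s4^-1): cancels prior s4. Stack: [s2 s4^-1 s1 s3]
Gen 9 (s3^-1): cancels prior s3. Stack: [s2 s4^-1 s1]
Gen 10 (s1^-1): cancels prior s1. Stack: [s2 s4^-1]
Gen 11 (s4): cancels prior s4^-1. Stack: [s2]
Gen 12 (s2^-1): cancels prior s2. Stack: []
Reduced word: (empty)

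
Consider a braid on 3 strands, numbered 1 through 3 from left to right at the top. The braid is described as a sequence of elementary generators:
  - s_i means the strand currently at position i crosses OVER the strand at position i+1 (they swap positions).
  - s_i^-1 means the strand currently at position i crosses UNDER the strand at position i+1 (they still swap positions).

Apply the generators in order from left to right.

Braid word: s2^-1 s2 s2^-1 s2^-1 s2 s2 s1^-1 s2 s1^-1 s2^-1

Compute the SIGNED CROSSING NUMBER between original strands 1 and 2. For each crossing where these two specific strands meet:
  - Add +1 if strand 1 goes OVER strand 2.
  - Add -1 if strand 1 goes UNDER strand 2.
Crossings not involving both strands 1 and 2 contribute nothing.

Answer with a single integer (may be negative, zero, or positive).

Answer: 0

Derivation:
Gen 1: crossing 2x3. Both 1&2? no. Sum: 0
Gen 2: crossing 3x2. Both 1&2? no. Sum: 0
Gen 3: crossing 2x3. Both 1&2? no. Sum: 0
Gen 4: crossing 3x2. Both 1&2? no. Sum: 0
Gen 5: crossing 2x3. Both 1&2? no. Sum: 0
Gen 6: crossing 3x2. Both 1&2? no. Sum: 0
Gen 7: 1 under 2. Both 1&2? yes. Contrib: -1. Sum: -1
Gen 8: crossing 1x3. Both 1&2? no. Sum: -1
Gen 9: crossing 2x3. Both 1&2? no. Sum: -1
Gen 10: 2 under 1. Both 1&2? yes. Contrib: +1. Sum: 0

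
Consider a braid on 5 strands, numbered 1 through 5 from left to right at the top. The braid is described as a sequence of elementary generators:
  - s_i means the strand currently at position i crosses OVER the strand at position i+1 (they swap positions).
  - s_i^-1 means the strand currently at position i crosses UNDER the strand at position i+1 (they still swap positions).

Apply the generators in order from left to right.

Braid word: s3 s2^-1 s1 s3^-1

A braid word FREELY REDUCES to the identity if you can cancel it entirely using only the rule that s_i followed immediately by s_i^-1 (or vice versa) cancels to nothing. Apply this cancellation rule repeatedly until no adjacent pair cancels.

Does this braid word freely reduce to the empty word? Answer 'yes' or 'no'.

Answer: no

Derivation:
Gen 1 (s3): push. Stack: [s3]
Gen 2 (s2^-1): push. Stack: [s3 s2^-1]
Gen 3 (s1): push. Stack: [s3 s2^-1 s1]
Gen 4 (s3^-1): push. Stack: [s3 s2^-1 s1 s3^-1]
Reduced word: s3 s2^-1 s1 s3^-1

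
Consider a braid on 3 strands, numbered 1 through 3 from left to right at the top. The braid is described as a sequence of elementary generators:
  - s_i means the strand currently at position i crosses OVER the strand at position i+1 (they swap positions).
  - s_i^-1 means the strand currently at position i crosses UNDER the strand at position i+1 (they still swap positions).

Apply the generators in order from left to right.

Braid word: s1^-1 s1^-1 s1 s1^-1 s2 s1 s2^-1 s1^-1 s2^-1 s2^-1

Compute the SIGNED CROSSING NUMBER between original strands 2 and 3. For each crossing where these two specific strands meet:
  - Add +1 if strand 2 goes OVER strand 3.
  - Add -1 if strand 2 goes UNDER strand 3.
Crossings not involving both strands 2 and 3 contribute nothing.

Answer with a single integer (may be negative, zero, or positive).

Answer: 2

Derivation:
Gen 1: crossing 1x2. Both 2&3? no. Sum: 0
Gen 2: crossing 2x1. Both 2&3? no. Sum: 0
Gen 3: crossing 1x2. Both 2&3? no. Sum: 0
Gen 4: crossing 2x1. Both 2&3? no. Sum: 0
Gen 5: 2 over 3. Both 2&3? yes. Contrib: +1. Sum: 1
Gen 6: crossing 1x3. Both 2&3? no. Sum: 1
Gen 7: crossing 1x2. Both 2&3? no. Sum: 1
Gen 8: 3 under 2. Both 2&3? yes. Contrib: +1. Sum: 2
Gen 9: crossing 3x1. Both 2&3? no. Sum: 2
Gen 10: crossing 1x3. Both 2&3? no. Sum: 2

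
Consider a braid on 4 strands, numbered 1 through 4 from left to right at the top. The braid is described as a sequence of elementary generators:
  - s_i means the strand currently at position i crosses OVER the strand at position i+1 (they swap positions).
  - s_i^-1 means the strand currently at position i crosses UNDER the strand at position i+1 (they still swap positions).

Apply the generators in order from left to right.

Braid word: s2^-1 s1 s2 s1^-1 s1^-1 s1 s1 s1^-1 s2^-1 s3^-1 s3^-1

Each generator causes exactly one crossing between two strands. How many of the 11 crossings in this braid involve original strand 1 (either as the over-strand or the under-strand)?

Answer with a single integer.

Gen 1: crossing 2x3. Involves strand 1? no. Count so far: 0
Gen 2: crossing 1x3. Involves strand 1? yes. Count so far: 1
Gen 3: crossing 1x2. Involves strand 1? yes. Count so far: 2
Gen 4: crossing 3x2. Involves strand 1? no. Count so far: 2
Gen 5: crossing 2x3. Involves strand 1? no. Count so far: 2
Gen 6: crossing 3x2. Involves strand 1? no. Count so far: 2
Gen 7: crossing 2x3. Involves strand 1? no. Count so far: 2
Gen 8: crossing 3x2. Involves strand 1? no. Count so far: 2
Gen 9: crossing 3x1. Involves strand 1? yes. Count so far: 3
Gen 10: crossing 3x4. Involves strand 1? no. Count so far: 3
Gen 11: crossing 4x3. Involves strand 1? no. Count so far: 3

Answer: 3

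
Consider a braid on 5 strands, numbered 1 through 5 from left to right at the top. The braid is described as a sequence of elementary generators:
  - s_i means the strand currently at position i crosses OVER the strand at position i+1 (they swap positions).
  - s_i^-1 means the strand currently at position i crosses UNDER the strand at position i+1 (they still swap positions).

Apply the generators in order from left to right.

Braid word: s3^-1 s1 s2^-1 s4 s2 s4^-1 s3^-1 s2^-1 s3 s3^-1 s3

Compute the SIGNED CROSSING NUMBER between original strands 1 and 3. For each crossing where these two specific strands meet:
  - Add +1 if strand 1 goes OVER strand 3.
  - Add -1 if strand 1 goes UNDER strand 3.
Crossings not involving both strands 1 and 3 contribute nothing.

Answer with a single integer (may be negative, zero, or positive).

Gen 1: crossing 3x4. Both 1&3? no. Sum: 0
Gen 2: crossing 1x2. Both 1&3? no. Sum: 0
Gen 3: crossing 1x4. Both 1&3? no. Sum: 0
Gen 4: crossing 3x5. Both 1&3? no. Sum: 0
Gen 5: crossing 4x1. Both 1&3? no. Sum: 0
Gen 6: crossing 5x3. Both 1&3? no. Sum: 0
Gen 7: crossing 4x3. Both 1&3? no. Sum: 0
Gen 8: 1 under 3. Both 1&3? yes. Contrib: -1. Sum: -1
Gen 9: crossing 1x4. Both 1&3? no. Sum: -1
Gen 10: crossing 4x1. Both 1&3? no. Sum: -1
Gen 11: crossing 1x4. Both 1&3? no. Sum: -1

Answer: -1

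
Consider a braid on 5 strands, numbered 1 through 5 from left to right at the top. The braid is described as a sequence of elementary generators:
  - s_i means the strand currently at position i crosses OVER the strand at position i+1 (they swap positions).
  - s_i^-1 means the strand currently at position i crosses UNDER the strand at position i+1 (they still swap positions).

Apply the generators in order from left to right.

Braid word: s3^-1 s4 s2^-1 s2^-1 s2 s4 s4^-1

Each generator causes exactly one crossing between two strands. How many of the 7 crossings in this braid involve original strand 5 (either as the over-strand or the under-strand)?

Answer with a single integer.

Answer: 3

Derivation:
Gen 1: crossing 3x4. Involves strand 5? no. Count so far: 0
Gen 2: crossing 3x5. Involves strand 5? yes. Count so far: 1
Gen 3: crossing 2x4. Involves strand 5? no. Count so far: 1
Gen 4: crossing 4x2. Involves strand 5? no. Count so far: 1
Gen 5: crossing 2x4. Involves strand 5? no. Count so far: 1
Gen 6: crossing 5x3. Involves strand 5? yes. Count so far: 2
Gen 7: crossing 3x5. Involves strand 5? yes. Count so far: 3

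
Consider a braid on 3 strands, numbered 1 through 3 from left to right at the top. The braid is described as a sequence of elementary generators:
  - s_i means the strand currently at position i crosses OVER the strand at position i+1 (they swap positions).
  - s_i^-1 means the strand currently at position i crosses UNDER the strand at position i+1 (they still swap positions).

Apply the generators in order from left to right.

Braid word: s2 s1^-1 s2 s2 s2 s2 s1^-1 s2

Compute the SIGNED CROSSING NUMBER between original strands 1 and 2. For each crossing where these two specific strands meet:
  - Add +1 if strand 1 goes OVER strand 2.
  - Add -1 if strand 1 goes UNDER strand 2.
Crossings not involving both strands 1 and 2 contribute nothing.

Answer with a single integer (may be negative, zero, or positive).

Answer: 0

Derivation:
Gen 1: crossing 2x3. Both 1&2? no. Sum: 0
Gen 2: crossing 1x3. Both 1&2? no. Sum: 0
Gen 3: 1 over 2. Both 1&2? yes. Contrib: +1. Sum: 1
Gen 4: 2 over 1. Both 1&2? yes. Contrib: -1. Sum: 0
Gen 5: 1 over 2. Both 1&2? yes. Contrib: +1. Sum: 1
Gen 6: 2 over 1. Both 1&2? yes. Contrib: -1. Sum: 0
Gen 7: crossing 3x1. Both 1&2? no. Sum: 0
Gen 8: crossing 3x2. Both 1&2? no. Sum: 0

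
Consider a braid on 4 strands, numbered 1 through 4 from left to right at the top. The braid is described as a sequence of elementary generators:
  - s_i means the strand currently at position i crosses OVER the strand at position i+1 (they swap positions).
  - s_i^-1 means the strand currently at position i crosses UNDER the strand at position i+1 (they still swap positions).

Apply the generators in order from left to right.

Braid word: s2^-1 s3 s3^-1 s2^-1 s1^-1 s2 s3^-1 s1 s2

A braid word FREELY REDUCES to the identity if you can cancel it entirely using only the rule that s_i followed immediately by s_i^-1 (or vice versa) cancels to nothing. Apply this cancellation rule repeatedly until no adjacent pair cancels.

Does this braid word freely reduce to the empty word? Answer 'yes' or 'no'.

Answer: no

Derivation:
Gen 1 (s2^-1): push. Stack: [s2^-1]
Gen 2 (s3): push. Stack: [s2^-1 s3]
Gen 3 (s3^-1): cancels prior s3. Stack: [s2^-1]
Gen 4 (s2^-1): push. Stack: [s2^-1 s2^-1]
Gen 5 (s1^-1): push. Stack: [s2^-1 s2^-1 s1^-1]
Gen 6 (s2): push. Stack: [s2^-1 s2^-1 s1^-1 s2]
Gen 7 (s3^-1): push. Stack: [s2^-1 s2^-1 s1^-1 s2 s3^-1]
Gen 8 (s1): push. Stack: [s2^-1 s2^-1 s1^-1 s2 s3^-1 s1]
Gen 9 (s2): push. Stack: [s2^-1 s2^-1 s1^-1 s2 s3^-1 s1 s2]
Reduced word: s2^-1 s2^-1 s1^-1 s2 s3^-1 s1 s2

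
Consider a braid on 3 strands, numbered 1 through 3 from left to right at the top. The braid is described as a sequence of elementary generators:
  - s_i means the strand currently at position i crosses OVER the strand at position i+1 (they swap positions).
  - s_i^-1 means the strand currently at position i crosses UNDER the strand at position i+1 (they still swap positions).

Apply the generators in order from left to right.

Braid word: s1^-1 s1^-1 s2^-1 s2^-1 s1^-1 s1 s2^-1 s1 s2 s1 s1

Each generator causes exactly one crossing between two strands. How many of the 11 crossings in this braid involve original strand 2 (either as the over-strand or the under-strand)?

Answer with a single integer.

Gen 1: crossing 1x2. Involves strand 2? yes. Count so far: 1
Gen 2: crossing 2x1. Involves strand 2? yes. Count so far: 2
Gen 3: crossing 2x3. Involves strand 2? yes. Count so far: 3
Gen 4: crossing 3x2. Involves strand 2? yes. Count so far: 4
Gen 5: crossing 1x2. Involves strand 2? yes. Count so far: 5
Gen 6: crossing 2x1. Involves strand 2? yes. Count so far: 6
Gen 7: crossing 2x3. Involves strand 2? yes. Count so far: 7
Gen 8: crossing 1x3. Involves strand 2? no. Count so far: 7
Gen 9: crossing 1x2. Involves strand 2? yes. Count so far: 8
Gen 10: crossing 3x2. Involves strand 2? yes. Count so far: 9
Gen 11: crossing 2x3. Involves strand 2? yes. Count so far: 10

Answer: 10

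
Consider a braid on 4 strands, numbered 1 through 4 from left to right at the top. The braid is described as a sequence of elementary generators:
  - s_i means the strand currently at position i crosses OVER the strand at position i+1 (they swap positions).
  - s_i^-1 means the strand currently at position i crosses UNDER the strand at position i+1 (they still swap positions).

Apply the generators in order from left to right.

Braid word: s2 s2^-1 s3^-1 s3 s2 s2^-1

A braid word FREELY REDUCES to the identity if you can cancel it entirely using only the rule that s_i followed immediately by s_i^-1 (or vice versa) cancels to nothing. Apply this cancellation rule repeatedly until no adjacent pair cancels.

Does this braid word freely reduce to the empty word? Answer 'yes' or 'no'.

Gen 1 (s2): push. Stack: [s2]
Gen 2 (s2^-1): cancels prior s2. Stack: []
Gen 3 (s3^-1): push. Stack: [s3^-1]
Gen 4 (s3): cancels prior s3^-1. Stack: []
Gen 5 (s2): push. Stack: [s2]
Gen 6 (s2^-1): cancels prior s2. Stack: []
Reduced word: (empty)

Answer: yes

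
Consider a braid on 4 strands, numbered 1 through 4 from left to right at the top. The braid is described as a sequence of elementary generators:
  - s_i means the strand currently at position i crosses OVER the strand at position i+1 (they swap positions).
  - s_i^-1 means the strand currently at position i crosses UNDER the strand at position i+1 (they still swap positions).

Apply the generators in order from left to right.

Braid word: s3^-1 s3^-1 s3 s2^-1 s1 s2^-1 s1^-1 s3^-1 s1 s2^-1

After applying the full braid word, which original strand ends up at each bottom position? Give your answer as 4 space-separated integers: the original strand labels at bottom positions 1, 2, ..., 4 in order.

Gen 1 (s3^-1): strand 3 crosses under strand 4. Perm now: [1 2 4 3]
Gen 2 (s3^-1): strand 4 crosses under strand 3. Perm now: [1 2 3 4]
Gen 3 (s3): strand 3 crosses over strand 4. Perm now: [1 2 4 3]
Gen 4 (s2^-1): strand 2 crosses under strand 4. Perm now: [1 4 2 3]
Gen 5 (s1): strand 1 crosses over strand 4. Perm now: [4 1 2 3]
Gen 6 (s2^-1): strand 1 crosses under strand 2. Perm now: [4 2 1 3]
Gen 7 (s1^-1): strand 4 crosses under strand 2. Perm now: [2 4 1 3]
Gen 8 (s3^-1): strand 1 crosses under strand 3. Perm now: [2 4 3 1]
Gen 9 (s1): strand 2 crosses over strand 4. Perm now: [4 2 3 1]
Gen 10 (s2^-1): strand 2 crosses under strand 3. Perm now: [4 3 2 1]

Answer: 4 3 2 1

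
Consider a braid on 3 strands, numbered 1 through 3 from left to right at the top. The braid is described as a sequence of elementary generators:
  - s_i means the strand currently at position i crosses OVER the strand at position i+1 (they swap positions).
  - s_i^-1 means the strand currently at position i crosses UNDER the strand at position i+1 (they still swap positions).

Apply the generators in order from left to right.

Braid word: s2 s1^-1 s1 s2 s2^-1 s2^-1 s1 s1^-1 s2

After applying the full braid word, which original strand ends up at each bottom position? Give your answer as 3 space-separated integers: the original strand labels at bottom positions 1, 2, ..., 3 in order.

Gen 1 (s2): strand 2 crosses over strand 3. Perm now: [1 3 2]
Gen 2 (s1^-1): strand 1 crosses under strand 3. Perm now: [3 1 2]
Gen 3 (s1): strand 3 crosses over strand 1. Perm now: [1 3 2]
Gen 4 (s2): strand 3 crosses over strand 2. Perm now: [1 2 3]
Gen 5 (s2^-1): strand 2 crosses under strand 3. Perm now: [1 3 2]
Gen 6 (s2^-1): strand 3 crosses under strand 2. Perm now: [1 2 3]
Gen 7 (s1): strand 1 crosses over strand 2. Perm now: [2 1 3]
Gen 8 (s1^-1): strand 2 crosses under strand 1. Perm now: [1 2 3]
Gen 9 (s2): strand 2 crosses over strand 3. Perm now: [1 3 2]

Answer: 1 3 2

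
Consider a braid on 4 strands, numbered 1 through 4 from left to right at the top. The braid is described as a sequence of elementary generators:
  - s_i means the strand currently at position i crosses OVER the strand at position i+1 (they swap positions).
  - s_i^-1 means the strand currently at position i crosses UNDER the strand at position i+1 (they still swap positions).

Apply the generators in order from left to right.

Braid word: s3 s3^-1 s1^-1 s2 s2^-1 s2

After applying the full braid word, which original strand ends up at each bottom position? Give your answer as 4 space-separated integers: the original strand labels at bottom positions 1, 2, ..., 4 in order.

Gen 1 (s3): strand 3 crosses over strand 4. Perm now: [1 2 4 3]
Gen 2 (s3^-1): strand 4 crosses under strand 3. Perm now: [1 2 3 4]
Gen 3 (s1^-1): strand 1 crosses under strand 2. Perm now: [2 1 3 4]
Gen 4 (s2): strand 1 crosses over strand 3. Perm now: [2 3 1 4]
Gen 5 (s2^-1): strand 3 crosses under strand 1. Perm now: [2 1 3 4]
Gen 6 (s2): strand 1 crosses over strand 3. Perm now: [2 3 1 4]

Answer: 2 3 1 4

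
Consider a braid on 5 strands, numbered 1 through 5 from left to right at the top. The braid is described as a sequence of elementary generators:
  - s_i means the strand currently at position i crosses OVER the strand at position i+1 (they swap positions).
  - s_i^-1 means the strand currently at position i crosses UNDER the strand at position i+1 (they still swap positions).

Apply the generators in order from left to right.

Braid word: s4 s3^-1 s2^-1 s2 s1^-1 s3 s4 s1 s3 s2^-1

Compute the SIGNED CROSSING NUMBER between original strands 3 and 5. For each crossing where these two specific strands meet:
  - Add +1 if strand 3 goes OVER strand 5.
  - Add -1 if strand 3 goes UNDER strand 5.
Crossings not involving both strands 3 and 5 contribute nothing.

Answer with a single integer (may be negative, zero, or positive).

Answer: -2

Derivation:
Gen 1: crossing 4x5. Both 3&5? no. Sum: 0
Gen 2: 3 under 5. Both 3&5? yes. Contrib: -1. Sum: -1
Gen 3: crossing 2x5. Both 3&5? no. Sum: -1
Gen 4: crossing 5x2. Both 3&5? no. Sum: -1
Gen 5: crossing 1x2. Both 3&5? no. Sum: -1
Gen 6: 5 over 3. Both 3&5? yes. Contrib: -1. Sum: -2
Gen 7: crossing 5x4. Both 3&5? no. Sum: -2
Gen 8: crossing 2x1. Both 3&5? no. Sum: -2
Gen 9: crossing 3x4. Both 3&5? no. Sum: -2
Gen 10: crossing 2x4. Both 3&5? no. Sum: -2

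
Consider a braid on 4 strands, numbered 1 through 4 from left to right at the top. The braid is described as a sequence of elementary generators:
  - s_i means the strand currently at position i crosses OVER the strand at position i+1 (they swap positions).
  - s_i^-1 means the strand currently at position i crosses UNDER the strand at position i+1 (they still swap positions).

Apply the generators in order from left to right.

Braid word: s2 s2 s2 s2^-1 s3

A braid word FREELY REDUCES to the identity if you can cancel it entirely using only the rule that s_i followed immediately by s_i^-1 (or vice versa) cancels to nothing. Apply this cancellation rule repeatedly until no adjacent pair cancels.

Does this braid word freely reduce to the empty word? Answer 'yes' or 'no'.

Gen 1 (s2): push. Stack: [s2]
Gen 2 (s2): push. Stack: [s2 s2]
Gen 3 (s2): push. Stack: [s2 s2 s2]
Gen 4 (s2^-1): cancels prior s2. Stack: [s2 s2]
Gen 5 (s3): push. Stack: [s2 s2 s3]
Reduced word: s2 s2 s3

Answer: no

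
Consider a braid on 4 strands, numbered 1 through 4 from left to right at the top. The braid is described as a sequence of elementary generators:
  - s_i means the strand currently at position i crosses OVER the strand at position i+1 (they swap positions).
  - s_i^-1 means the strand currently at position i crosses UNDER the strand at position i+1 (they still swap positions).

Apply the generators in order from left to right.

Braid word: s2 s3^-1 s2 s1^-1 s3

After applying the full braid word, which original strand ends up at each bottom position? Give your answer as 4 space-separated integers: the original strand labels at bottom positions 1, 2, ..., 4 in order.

Answer: 4 1 2 3

Derivation:
Gen 1 (s2): strand 2 crosses over strand 3. Perm now: [1 3 2 4]
Gen 2 (s3^-1): strand 2 crosses under strand 4. Perm now: [1 3 4 2]
Gen 3 (s2): strand 3 crosses over strand 4. Perm now: [1 4 3 2]
Gen 4 (s1^-1): strand 1 crosses under strand 4. Perm now: [4 1 3 2]
Gen 5 (s3): strand 3 crosses over strand 2. Perm now: [4 1 2 3]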